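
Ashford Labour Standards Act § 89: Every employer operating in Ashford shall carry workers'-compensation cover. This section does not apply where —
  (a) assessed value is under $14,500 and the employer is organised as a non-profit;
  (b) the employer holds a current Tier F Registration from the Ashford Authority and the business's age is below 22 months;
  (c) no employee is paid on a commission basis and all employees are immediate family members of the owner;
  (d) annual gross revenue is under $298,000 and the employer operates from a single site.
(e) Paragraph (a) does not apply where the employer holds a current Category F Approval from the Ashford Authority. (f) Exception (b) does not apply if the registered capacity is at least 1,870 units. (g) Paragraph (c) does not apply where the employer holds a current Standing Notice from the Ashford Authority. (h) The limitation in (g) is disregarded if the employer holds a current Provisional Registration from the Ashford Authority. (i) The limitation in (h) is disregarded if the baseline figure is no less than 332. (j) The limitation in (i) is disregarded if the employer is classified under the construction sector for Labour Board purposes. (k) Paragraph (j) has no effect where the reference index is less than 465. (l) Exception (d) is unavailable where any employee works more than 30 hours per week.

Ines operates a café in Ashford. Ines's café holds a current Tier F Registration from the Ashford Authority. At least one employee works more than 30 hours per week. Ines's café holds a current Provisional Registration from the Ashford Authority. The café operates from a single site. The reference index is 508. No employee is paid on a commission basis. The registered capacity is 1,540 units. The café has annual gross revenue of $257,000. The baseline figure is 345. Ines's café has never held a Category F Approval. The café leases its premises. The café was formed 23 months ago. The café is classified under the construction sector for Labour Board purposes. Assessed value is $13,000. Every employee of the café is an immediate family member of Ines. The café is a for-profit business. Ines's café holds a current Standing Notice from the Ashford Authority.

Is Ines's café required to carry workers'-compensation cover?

Exception (a) requires that the employer is organised as a non-profit; but the employer is for-profit, so (a) is unavailable.
Exception (b) does not apply: the business's age is 23 months, not below 22 months.
Exception (c) is satisfied on its face — no employee is paid on commission; every employee is an immediate family member. Considering the limiting provisions: (g) would limit (c) — a current Standing Notice is held — but (h) sets (g) aside: (h) operates — a current Provisional Registration is held. (i) applies (the baseline figure is 345, meeting the 332 threshold), but is set aside by (j): (j) is triggered — the café is classified under the construction sector. (k), which would lift (j), is not triggered — the reference index is 508, not less than 465. So (c) applies.
Exception (d) is satisfied on its face — annual gross revenue is $257,000, under the $298,000 limit; the employer operates from a single site. Turning to paragraph (l): (l) operates against (d): at least one employee exceeds 30 hours/week. So (d) is unavailable.

No — exception (c) applies; Ines's café is not required to carry workers'-compensation cover.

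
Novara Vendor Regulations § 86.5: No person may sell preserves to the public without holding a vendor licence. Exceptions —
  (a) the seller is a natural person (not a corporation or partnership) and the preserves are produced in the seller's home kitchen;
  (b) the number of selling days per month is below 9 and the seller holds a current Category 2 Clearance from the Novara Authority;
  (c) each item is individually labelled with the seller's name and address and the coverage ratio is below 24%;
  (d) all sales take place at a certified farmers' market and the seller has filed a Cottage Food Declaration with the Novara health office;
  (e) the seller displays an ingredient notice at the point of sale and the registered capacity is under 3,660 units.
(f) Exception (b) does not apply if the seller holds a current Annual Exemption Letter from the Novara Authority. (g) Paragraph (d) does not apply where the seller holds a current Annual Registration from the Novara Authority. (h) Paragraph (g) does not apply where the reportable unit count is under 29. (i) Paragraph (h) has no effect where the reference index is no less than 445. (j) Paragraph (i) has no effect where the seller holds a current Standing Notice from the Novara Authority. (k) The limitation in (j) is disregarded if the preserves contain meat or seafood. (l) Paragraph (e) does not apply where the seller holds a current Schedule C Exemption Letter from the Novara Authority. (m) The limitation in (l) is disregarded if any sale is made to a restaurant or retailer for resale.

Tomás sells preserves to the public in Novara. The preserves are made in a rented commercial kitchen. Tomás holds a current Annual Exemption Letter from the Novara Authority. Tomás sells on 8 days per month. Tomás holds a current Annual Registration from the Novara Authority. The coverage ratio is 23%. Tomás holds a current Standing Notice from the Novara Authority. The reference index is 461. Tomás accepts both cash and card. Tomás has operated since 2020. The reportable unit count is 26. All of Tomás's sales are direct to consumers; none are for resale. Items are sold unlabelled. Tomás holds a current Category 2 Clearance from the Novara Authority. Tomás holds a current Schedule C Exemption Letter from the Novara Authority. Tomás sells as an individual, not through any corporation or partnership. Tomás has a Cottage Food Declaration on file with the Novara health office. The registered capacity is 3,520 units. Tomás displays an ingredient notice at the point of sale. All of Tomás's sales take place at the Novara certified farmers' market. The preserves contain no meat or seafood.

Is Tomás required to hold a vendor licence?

No — exception (d) applies; Tomás is not required to hold a vendor licence.

Exception (a) fails — the preserves are made in a commercial kitchen, not a home kitchen.
All of (b)'s requirements are met (the number of selling days per month is 8, below the 9 limit; a current Category 2 Clearance is held). Turning to paragraph (f): (f) operates — a current Annual Exemption Letter is held. So (b) is unavailable.
Exception (c) does not apply: items are sold unlabelled.
Exception (d) is satisfied on its face — all sales are at a certified farmers' market; a Cottage Food Declaration is on file. Under paragraphs (g)–(k): (g) applies (a current Annual Registration is held), but is displaced by (h): (h) is triggered — the reportable unit count is 26, under the 29 limit. (i) would limit (h) — the reference index is 461, meeting the 445 threshold — but (j) sets (i) aside: (j) operates against (i): a current Standing Notice is held. (k) does not operate here (the preserves contain no meat or seafood), so (j) stands. Exception (d) stands.
All of (e)'s requirements are met (an ingredient notice is displayed; the registered capacity is 3,520 units, under the 3,660 units limit). But applying paragraphs (l)–(m): (l) operates against (e): a current Schedule C Exemption Letter is held. (m), which would lift (l), does not operate here — no sales are for resale. (e) is therefore removed.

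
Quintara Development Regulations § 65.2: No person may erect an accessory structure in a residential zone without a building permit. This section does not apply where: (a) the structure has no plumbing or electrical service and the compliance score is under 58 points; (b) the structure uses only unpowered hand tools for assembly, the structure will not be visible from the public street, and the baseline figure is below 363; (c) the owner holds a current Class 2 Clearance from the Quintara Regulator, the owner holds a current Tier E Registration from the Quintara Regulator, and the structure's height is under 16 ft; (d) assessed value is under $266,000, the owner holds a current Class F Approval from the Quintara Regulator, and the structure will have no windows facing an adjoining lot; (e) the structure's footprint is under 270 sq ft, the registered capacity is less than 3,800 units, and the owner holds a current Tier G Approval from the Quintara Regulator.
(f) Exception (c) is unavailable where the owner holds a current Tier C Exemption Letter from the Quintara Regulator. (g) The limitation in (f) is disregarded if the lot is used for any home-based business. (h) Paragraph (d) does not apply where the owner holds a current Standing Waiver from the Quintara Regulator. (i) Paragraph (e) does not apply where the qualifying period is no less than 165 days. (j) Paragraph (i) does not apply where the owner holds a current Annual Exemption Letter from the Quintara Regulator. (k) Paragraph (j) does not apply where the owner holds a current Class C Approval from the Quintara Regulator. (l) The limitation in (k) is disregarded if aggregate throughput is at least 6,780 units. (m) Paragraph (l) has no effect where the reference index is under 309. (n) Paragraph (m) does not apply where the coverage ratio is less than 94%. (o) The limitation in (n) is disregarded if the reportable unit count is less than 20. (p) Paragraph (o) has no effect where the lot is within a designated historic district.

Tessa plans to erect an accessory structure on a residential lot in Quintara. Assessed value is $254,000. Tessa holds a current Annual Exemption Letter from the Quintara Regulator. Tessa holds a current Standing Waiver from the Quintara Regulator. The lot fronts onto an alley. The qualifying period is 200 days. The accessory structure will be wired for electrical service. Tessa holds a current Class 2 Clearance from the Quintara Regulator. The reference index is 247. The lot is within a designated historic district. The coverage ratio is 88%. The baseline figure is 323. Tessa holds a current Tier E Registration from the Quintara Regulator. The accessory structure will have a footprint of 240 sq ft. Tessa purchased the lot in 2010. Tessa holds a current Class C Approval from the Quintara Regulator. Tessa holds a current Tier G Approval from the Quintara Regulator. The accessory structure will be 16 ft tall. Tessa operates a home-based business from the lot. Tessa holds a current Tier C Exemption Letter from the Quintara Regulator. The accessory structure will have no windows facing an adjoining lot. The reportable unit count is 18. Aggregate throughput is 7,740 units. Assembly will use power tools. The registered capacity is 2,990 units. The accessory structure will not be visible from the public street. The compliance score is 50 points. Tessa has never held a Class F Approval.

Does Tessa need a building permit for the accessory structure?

No — exception (e) applies; Tessa does not need a building permit.

Exception (a) requires that the structure has no plumbing or electrical service; but electrical service is planned, so (a) is unavailable.
Exception (b) fails — assembly uses power tools.
Exception (c) requires that the structure's height is under 16 ft; but the structure's height is 16 ft, not under 16 ft, so (c) is unavailable.
Exception (d) requires that the owner holds a current Class F Approval from the Quintara Regulator; but no current Class F Approval is held, so (d) is unavailable.
Exception (e) is satisfied on its face — the structure's footprint is 240 sq ft, under the 270 sq ft limit; the registered capacity is 2,990 units, less than the 3,800 units limit; a current Tier G Approval is held. As to paragraphs (i)–(p): (i) is triggered (the qualifying period is 200 days, meeting the 165 days threshold), but is overridden by (j): (j) operates against (i): a current Annual Exemption Letter is held. (k) applies (a current Class C Approval is held), but is displaced by (l): (l) applies — aggregate throughput is 7,740 units, meeting the 6,780 units threshold. (m) would limit (l) — the reference index is 247, under the 309 limit — but (n) sets (m) aside: (n) operates — the coverage ratio is 88%, less than the 94% limit. (o) would limit (n) — the reportable unit count is 18, less than the 20 limit — but (p) sets (o) aside: (p) operates against (o): the lot is in a historic district. (e) remains available.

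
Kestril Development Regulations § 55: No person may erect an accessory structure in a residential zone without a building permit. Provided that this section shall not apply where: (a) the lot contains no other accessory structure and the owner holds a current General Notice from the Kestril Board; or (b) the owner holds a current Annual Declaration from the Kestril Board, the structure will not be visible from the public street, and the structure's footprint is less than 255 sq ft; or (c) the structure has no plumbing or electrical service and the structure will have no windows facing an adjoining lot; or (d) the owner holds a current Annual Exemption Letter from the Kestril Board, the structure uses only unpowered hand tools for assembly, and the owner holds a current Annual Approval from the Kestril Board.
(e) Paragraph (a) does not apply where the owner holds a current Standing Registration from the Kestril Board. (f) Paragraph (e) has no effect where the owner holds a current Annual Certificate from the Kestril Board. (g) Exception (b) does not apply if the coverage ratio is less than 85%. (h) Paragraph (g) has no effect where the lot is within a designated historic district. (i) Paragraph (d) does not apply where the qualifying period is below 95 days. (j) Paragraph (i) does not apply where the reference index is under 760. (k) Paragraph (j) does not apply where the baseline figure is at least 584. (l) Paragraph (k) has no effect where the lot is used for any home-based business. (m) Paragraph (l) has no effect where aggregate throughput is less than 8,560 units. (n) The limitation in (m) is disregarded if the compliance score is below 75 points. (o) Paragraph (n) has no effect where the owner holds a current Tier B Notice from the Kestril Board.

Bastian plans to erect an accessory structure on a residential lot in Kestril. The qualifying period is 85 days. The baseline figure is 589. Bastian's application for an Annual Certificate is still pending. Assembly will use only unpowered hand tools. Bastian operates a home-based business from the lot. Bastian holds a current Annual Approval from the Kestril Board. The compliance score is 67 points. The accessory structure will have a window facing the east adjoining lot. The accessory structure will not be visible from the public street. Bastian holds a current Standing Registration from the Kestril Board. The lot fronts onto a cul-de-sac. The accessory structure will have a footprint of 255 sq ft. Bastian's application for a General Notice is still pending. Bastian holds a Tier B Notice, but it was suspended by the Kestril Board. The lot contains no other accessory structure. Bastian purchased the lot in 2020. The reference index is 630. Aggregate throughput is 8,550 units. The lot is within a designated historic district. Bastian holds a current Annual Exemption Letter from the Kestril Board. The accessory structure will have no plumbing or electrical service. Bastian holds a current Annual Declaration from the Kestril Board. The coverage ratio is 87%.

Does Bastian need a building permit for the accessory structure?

No — exception (d) applies; Bastian does not need a building permit.

Exception (a) does not apply: there is no General Notice in force.
Exception (b) requires that the structure's footprint is less than 255 sq ft; but the structure's footprint is 255 sq ft, not less than 255 sq ft, so (b) is unavailable.
Exception (c) fails — a window faces an adjoining lot.
All of (d)'s requirements are met (a current Annual Exemption Letter is held; assembly uses only hand tools; a current Annual Approval is held). As to paragraphs (i)–(o): (i) would limit (d) — the qualifying period is 85 days, below the 95 days limit — but (j) sets (i) aside: (j) applies — the reference index is 630, under the 760 limit. (k) would limit (j) — the baseline figure is 589, meeting the 584 threshold — but (l) sets (k) aside: (l) is engaged — a home-based business operates on the lot. (m) would limit (l) — aggregate throughput is 8,550 units, less than the 8,560 units limit — but (n) sets (m) aside: (n) operates against (m): the compliance score is 67 points, below the 75 points limit. (o) does not operate here (there is no Tier B Notice in force), so (n) stands. (d) remains available.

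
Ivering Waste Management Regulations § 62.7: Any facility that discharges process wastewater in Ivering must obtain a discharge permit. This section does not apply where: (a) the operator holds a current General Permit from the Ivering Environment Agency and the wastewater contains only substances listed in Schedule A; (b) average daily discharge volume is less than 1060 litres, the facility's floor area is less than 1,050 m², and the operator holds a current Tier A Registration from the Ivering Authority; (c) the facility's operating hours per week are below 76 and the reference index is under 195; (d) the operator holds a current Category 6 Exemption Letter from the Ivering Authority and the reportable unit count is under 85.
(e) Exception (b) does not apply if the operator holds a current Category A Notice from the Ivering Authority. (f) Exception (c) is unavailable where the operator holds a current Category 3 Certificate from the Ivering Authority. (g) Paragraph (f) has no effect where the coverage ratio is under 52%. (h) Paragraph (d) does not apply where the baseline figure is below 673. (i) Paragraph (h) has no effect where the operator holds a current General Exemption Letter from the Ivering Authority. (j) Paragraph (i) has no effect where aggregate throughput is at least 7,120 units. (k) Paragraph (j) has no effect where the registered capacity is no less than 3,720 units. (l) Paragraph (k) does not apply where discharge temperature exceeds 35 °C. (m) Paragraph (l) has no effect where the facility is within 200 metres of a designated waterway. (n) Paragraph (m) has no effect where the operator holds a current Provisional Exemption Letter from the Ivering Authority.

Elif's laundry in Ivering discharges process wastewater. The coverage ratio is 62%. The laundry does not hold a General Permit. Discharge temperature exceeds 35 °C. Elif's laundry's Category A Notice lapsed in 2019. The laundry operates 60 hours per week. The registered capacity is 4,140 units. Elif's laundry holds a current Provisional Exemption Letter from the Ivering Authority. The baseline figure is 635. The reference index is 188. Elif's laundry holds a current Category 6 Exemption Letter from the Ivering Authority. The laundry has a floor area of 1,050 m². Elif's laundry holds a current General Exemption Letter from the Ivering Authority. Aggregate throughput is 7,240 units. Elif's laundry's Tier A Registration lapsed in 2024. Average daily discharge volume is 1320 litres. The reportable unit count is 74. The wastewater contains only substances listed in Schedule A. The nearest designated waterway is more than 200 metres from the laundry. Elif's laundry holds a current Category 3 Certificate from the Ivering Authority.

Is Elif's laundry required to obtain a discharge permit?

Yes — Elif's laundry must obtain a discharge permit.

Exception (a) does not apply: no General Permit is held.
Exception (b) fails — average daily discharge volume is 1320 litres, not less than 1060 litres.
All of (c)'s requirements are met (the facility's operating hours per week are 60, below the 76 limit; the reference index is 188, under the 195 limit). But: (f) is engaged — a current Category 3 Certificate is held. (g) does not operate here (the coverage ratio is 62%, not under 52%), so (f) stands. So (c) is unavailable.
Exception (d): a current Category 6 Exemption Letter is held; the reportable unit count is 74, under the 85 limit — every condition holds. But applying paragraphs (h)–(n): (h) is engaged — the baseline figure is 635, below the 673 limit. (i) applies (a current General Exemption Letter is held), but is set aside by (j): (j) operates against (i): aggregate throughput is 7,240 units, meeting the 7,120 units threshold. (k) is triggered (the registered capacity is 4,140 units, meeting the 3,720 units threshold), but is itself disapplied by (l): (l) operates against (k): discharge temperature exceeds 35 °C. (m), which would lift (l), is inapplicable — the laundry is more than 200 m from any designated waterway. Exception (d) does not apply.
No exception applies. The general rule governs.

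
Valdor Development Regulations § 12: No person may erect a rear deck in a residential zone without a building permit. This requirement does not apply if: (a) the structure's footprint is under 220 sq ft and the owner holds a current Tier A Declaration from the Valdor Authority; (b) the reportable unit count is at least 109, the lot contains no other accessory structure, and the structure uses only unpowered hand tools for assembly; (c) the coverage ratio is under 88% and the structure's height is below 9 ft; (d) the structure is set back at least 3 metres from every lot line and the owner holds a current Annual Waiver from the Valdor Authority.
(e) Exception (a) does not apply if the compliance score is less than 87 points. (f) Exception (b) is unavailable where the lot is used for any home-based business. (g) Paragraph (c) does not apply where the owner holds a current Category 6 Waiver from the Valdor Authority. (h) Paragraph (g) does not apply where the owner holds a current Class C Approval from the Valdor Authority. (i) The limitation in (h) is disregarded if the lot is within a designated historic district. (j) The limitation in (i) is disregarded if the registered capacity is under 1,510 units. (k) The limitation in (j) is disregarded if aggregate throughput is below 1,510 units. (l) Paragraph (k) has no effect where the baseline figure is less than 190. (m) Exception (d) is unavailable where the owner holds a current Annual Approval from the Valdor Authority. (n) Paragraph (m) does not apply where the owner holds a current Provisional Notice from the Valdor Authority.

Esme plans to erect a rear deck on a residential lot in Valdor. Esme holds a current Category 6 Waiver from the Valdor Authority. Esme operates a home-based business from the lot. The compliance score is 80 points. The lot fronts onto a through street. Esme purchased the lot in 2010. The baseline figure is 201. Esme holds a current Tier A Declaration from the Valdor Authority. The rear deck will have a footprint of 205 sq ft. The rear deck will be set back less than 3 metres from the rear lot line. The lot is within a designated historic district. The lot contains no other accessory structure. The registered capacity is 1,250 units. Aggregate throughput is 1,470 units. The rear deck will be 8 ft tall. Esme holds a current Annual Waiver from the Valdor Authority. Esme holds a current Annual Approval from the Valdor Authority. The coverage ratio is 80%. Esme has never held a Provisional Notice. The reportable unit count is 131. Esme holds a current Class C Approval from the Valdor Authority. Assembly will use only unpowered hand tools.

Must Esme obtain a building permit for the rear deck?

Exception (a): the structure's footprint is 205 sq ft, under the 220 sq ft limit; a current Tier A Declaration is held — every condition holds. But: (e) applies — the compliance score is 80 points, less than the 87 points limit. So (a) is unavailable.
Exception (b) is satisfied on its face — the reportable unit count is 131, meeting the 109 threshold; the lot has no other accessory structure; assembly uses only hand tools. However, paragraph (f) must be considered: (f) operates against (b): a home-based business operates on the lot. So (b) is unavailable.
Exception (c) is satisfied on its face — the coverage ratio is 80%, under the 88% limit; the structure's height is 8 ft, below the 9 ft limit. But applying paragraphs (g)–(l): (g) is engaged — a current Category 6 Waiver is held. (h) is engaged (a current Class C Approval is held), but is displaced by (i): (i) operates — the lot is in a historic district. (j) would limit (i) — the registered capacity is 1,250 units, under the 1,510 units limit — but (k) sets (j) aside: (k) is engaged — aggregate throughput is 1,470 units, below the 1,510 units limit. (l) is not engaged (the baseline figure is 201, not less than 190), so (k) stands. Exception (c) does not apply.
Exception (d) requires that the structure is set back at least 3 metres from every lot line; but the rear setback is under 3 m, so (d) is unavailable.
No exception applies. The general rule governs.

Yes — Esme must obtain a building permit.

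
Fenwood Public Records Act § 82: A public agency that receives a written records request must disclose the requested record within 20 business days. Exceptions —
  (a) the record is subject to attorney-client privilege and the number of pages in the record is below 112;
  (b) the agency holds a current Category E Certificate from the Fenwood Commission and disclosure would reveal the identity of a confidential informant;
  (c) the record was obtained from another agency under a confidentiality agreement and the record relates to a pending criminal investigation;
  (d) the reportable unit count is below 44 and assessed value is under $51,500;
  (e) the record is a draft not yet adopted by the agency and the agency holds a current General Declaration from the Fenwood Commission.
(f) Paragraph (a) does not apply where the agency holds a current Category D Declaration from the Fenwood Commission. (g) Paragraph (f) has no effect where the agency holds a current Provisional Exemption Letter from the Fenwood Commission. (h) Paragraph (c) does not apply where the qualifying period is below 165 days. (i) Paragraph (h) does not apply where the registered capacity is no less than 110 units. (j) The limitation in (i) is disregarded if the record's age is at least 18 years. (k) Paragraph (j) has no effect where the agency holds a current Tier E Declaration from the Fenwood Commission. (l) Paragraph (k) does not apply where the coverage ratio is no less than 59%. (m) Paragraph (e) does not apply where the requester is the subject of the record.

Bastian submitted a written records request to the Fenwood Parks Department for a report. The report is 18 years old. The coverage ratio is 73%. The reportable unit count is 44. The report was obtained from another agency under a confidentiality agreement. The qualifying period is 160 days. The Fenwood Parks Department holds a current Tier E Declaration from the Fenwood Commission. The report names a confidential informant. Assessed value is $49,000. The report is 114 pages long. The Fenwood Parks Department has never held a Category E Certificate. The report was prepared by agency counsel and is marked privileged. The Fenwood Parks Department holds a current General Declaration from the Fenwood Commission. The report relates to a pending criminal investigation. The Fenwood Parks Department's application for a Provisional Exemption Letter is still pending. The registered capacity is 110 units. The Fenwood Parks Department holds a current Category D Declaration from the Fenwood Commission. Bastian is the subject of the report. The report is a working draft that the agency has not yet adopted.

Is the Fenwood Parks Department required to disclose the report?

Exception (a) requires that the number of pages in the record is below 112; but the number of pages in the record is 114, not below 112, so (a) is unavailable.
Exception (b) fails — no current Category E Certificate is held.
Exception (c): the report was obtained under a confidentiality agreement; the report relates to a pending investigation — every condition holds. But: (h) operates — the qualifying period is 160 days, below the 165 days limit. (i) would limit (h) — the registered capacity is 110 units, meeting the 110 units threshold — but (j) sets (i) aside: (j) operates against (i): the record's age is 18 years, meeting the 18 years threshold. (k) is triggered (a current Tier E Declaration is held), but is displaced by (l): (l) applies — the coverage ratio is 73%, meeting the 59% threshold. (c) is therefore removed.
Exception (d) requires that the reportable unit count is below 44; but the reportable unit count is 44, not below 44, so (d) is unavailable.
Exception (e)'s conditions are all satisfied: the report is an unadopted draft; a current General Declaration is held. However, paragraph (m) must be considered: (m) operates against (e): Bastian is the subject of the report. So (e) is unavailable.
No exception displaces § 82.

Yes — the Fenwood Parks Department must disclose the report.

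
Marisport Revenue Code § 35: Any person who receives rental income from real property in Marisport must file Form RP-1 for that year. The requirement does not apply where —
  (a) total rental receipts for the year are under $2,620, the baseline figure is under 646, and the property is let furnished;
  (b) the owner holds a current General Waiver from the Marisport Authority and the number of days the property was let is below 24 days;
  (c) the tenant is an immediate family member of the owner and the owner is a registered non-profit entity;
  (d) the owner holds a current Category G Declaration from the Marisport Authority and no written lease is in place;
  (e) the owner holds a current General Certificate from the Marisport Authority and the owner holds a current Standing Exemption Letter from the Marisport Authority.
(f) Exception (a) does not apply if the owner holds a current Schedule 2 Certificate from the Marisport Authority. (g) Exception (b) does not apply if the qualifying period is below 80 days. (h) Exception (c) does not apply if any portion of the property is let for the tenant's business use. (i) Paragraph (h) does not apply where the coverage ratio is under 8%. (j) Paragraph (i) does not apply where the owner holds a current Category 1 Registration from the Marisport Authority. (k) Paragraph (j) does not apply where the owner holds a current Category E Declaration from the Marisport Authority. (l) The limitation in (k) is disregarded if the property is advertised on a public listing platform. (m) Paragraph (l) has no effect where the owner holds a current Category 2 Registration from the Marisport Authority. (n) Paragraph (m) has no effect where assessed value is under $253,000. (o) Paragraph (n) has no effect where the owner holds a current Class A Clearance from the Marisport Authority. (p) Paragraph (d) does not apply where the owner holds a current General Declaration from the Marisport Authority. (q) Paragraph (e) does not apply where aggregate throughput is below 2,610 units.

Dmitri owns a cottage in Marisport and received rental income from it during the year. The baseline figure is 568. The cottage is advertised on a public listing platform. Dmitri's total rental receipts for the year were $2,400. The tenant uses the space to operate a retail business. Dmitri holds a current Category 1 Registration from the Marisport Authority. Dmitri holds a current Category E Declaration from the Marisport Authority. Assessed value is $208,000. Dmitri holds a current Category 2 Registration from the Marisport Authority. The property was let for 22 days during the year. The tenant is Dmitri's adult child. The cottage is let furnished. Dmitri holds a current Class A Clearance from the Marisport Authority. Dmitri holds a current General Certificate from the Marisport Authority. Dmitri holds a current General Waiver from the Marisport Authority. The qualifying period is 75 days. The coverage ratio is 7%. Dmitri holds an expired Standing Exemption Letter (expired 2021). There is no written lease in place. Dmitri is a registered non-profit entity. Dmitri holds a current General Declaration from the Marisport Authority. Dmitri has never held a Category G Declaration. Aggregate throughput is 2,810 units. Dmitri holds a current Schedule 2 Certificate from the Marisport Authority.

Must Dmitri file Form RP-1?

No — exception (c) applies; Dmitri is not required to file Form RP-1.

Exception (a) is satisfied on its face — total rental receipts for the year are $2,400, under the $2,620 limit; the baseline figure is 568, under the 646 limit; the property is let furnished. But: (f) operates against (a): a current Schedule 2 Certificate is held. (a) is therefore removed.
Exception (b): a current General Waiver is held; the number of days the property was let is 22 days, below the 24 days limit — every condition holds. But: (g) operates against (b): the qualifying period is 75 days, below the 80 days limit. Exception (b) does not apply.
All of (c)'s requirements are met (the tenant is an immediate family member; Dmitri is a registered non-profit). Under paragraphs (h)–(o): (h) operates (the space is let for business use), but is set aside by (i): (i) operates against (h): the coverage ratio is 7%, under the 8% limit. (j) operates (a current Category 1 Registration is held), but is set aside by (k): (k) operates — a current Category E Declaration is held. (l) applies (the property is publicly advertised), but is overridden by (m): (m) applies — a current Category 2 Registration is held. (n) would limit (m) — assessed value is $208,000, under the $253,000 limit — but (o) sets (n) aside: (o) is engaged — a current Class A Clearance is held. So (c) applies.
Exception (d) fails — no current Category G Declaration is held.
Exception (e) requires that the owner holds a current Standing Exemption Letter from the Marisport Authority; but there is no Standing Exemption Letter in force, so (e) is unavailable.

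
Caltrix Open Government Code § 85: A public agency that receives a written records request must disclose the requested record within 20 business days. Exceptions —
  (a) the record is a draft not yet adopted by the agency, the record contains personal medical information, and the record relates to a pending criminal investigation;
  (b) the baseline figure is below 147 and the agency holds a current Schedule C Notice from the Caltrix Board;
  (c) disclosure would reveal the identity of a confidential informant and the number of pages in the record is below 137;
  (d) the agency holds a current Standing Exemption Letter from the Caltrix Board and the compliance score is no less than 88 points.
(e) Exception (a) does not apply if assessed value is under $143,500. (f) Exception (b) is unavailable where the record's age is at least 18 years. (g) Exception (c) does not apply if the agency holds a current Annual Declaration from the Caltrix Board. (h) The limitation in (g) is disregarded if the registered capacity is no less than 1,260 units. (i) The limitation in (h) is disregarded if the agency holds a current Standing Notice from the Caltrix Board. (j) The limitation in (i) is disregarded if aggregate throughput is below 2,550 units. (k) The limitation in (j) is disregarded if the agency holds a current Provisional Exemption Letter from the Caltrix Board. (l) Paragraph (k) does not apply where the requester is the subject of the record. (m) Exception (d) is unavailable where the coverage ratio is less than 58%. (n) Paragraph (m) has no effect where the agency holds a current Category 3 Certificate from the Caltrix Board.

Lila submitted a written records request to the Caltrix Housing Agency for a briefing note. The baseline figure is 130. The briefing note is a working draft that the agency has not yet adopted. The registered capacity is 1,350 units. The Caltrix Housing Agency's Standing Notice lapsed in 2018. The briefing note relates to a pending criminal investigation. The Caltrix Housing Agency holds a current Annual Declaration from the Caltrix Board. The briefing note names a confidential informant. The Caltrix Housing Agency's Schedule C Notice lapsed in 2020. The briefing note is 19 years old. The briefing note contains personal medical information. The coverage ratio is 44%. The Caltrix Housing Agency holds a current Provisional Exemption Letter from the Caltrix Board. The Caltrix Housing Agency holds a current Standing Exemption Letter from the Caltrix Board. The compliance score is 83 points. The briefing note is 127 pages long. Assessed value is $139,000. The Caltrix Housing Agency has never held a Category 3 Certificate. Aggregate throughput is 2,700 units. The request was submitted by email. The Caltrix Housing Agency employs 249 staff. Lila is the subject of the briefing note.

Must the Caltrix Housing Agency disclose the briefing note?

Exception (a)'s conditions are all satisfied: the briefing note is an unadopted draft; the briefing note contains personal medical information; the briefing note relates to a pending investigation. But applying paragraph (e): (e) operates against (a): assessed value is $139,000, under the $143,500 limit. Exception (a) does not apply.
Exception (b) does not apply: there is no Schedule C Notice in force.
Exception (c)'s conditions are all satisfied: the briefing note names a confidential informant; the number of pages in the record is 127, below the 137 limit. Applying paragraphs (g)–(l): (g) would limit (c) — a current Annual Declaration is held — but (h) sets (g) aside: (h) operates against (g): the registered capacity is 1,350 units, meeting the 1,260 units threshold. (i), which would lift (h), is not engaged — no current Standing Notice is held. Exception (c) stands.
Exception (d) fails — the compliance score is 83 points, short of 88 points.

No — exception (c) applies; the Caltrix Housing Agency is not required to disclose the briefing note.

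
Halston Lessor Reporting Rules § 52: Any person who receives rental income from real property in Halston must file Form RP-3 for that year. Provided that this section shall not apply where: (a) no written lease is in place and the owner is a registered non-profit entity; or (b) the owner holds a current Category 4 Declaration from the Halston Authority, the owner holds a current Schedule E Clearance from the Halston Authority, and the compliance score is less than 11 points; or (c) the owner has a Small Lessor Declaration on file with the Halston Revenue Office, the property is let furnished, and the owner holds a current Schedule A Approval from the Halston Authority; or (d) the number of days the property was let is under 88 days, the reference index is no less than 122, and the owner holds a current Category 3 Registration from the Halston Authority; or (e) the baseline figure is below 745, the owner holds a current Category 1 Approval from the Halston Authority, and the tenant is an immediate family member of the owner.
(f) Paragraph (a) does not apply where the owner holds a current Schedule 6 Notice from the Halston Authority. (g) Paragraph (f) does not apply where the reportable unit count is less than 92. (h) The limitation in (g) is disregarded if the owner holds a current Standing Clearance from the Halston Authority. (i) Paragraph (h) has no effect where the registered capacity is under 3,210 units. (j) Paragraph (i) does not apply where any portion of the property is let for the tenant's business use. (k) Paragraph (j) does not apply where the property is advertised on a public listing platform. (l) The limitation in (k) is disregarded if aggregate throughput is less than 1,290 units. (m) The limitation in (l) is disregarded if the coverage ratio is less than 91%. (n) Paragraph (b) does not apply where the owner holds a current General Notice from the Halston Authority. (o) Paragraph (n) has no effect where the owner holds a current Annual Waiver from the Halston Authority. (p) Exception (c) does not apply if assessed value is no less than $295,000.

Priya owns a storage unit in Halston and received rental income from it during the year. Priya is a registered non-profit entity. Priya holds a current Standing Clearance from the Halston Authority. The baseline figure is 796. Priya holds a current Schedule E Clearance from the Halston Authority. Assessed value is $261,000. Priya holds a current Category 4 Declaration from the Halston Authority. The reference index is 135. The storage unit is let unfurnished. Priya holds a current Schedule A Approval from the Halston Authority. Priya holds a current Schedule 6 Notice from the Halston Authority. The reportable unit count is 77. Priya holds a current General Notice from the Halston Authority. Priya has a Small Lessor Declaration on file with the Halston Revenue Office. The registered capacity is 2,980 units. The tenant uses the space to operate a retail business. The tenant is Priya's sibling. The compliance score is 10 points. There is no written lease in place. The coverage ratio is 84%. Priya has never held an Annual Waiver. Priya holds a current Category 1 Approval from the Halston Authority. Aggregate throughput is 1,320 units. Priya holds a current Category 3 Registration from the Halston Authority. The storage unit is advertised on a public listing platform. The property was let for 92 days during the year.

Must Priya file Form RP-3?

Exception (a): there is no written lease; Priya is a registered non-profit — every condition holds. Under paragraphs (f)–(m): (f) would limit (a) — a current Schedule 6 Notice is held — but (g) sets (f) aside: (g) is triggered — the reportable unit count is 77, less than the 92 limit. (h) would limit (g) — a current Standing Clearance is held — but (i) sets (h) aside: (i) operates — the registered capacity is 2,980 units, under the 3,210 units limit. (j) would limit (i) — the space is let for business use — but (k) sets (j) aside: (k) operates against (j): the property is publicly advertised. (l) does not operate here (aggregate throughput is 1,320 units, not less than 1,290 units), so (k) stands. So (a) applies.
Exception (b): a current Category 4 Declaration is held; a current Schedule E Clearance is held; the compliance score is 10 points, less than the 11 points limit — every condition holds. Turning to paragraphs (n)–(o): (n) is engaged — a current General Notice is held. (o) is not engaged (there is no Annual Waiver in force), so (n) stands. Exception (b) does not apply.
Exception (c) requires that the property is let furnished; but the property is let unfurnished, so (c) is unavailable.
Exception (d) fails — the number of days the property was let is 92 days, not under 88 days.
Exception (e) requires that the baseline figure is below 745; but the baseline figure is 796, not below 745, so (e) is unavailable.

No — exception (a) applies; Priya is not required to file Form RP-3.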